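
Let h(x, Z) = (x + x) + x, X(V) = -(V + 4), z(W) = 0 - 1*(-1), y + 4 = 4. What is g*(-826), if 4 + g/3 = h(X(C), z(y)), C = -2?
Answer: 24780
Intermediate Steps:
y = 0 (y = -4 + 4 = 0)
z(W) = 1 (z(W) = 0 + 1 = 1)
X(V) = -4 - V (X(V) = -(4 + V) = -4 - V)
h(x, Z) = 3*x (h(x, Z) = 2*x + x = 3*x)
g = -30 (g = -12 + 3*(3*(-4 - 1*(-2))) = -12 + 3*(3*(-4 + 2)) = -12 + 3*(3*(-2)) = -12 + 3*(-6) = -12 - 18 = -30)
g*(-826) = -30*(-826) = 24780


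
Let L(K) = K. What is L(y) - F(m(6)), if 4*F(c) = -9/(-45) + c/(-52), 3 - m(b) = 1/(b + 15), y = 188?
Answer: 2052569/10920 ≈ 187.96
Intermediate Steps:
m(b) = 3 - 1/(15 + b) (m(b) = 3 - 1/(b + 15) = 3 - 1/(15 + b))
F(c) = 1/20 - c/208 (F(c) = (-9/(-45) + c/(-52))/4 = (-9*(-1/45) + c*(-1/52))/4 = (⅕ - c/52)/4 = 1/20 - c/208)
L(y) - F(m(6)) = 188 - (1/20 - (44 + 3*6)/(208*(15 + 6))) = 188 - (1/20 - (44 + 18)/(208*21)) = 188 - (1/20 - 62/4368) = 188 - (1/20 - 1/208*62/21) = 188 - (1/20 - 31/2184) = 188 - 1*391/10920 = 188 - 391/10920 = 2052569/10920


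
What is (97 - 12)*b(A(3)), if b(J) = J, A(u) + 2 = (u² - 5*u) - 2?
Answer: -850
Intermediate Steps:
A(u) = -4 + u² - 5*u (A(u) = -2 + ((u² - 5*u) - 2) = -2 + (-2 + u² - 5*u) = -4 + u² - 5*u)
(97 - 12)*b(A(3)) = (97 - 12)*(-4 + 3² - 5*3) = 85*(-4 + 9 - 15) = 85*(-10) = -850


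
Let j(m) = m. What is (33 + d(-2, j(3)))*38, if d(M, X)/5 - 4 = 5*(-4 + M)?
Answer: -3686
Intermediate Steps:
d(M, X) = -80 + 25*M (d(M, X) = 20 + 5*(5*(-4 + M)) = 20 + 5*(-20 + 5*M) = 20 + (-100 + 25*M) = -80 + 25*M)
(33 + d(-2, j(3)))*38 = (33 + (-80 + 25*(-2)))*38 = (33 + (-80 - 50))*38 = (33 - 130)*38 = -97*38 = -3686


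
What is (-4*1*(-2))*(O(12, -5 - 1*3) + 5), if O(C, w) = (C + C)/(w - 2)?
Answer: 104/5 ≈ 20.800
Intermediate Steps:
O(C, w) = 2*C/(-2 + w) (O(C, w) = (2*C)/(-2 + w) = 2*C/(-2 + w))
(-4*1*(-2))*(O(12, -5 - 1*3) + 5) = (-4*1*(-2))*(2*12/(-2 + (-5 - 1*3)) + 5) = (-4*(-2))*(2*12/(-2 + (-5 - 3)) + 5) = 8*(2*12/(-2 - 8) + 5) = 8*(2*12/(-10) + 5) = 8*(2*12*(-1/10) + 5) = 8*(-12/5 + 5) = 8*(13/5) = 104/5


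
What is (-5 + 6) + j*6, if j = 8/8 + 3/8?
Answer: 37/4 ≈ 9.2500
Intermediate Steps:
j = 11/8 (j = 8*(1/8) + 3*(1/8) = 1 + 3/8 = 11/8 ≈ 1.3750)
(-5 + 6) + j*6 = (-5 + 6) + (11/8)*6 = 1 + 33/4 = 37/4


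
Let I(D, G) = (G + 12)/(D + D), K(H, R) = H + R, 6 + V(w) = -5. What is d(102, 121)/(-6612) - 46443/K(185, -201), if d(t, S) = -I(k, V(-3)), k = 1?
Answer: 76770281/26448 ≈ 2902.7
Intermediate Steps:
V(w) = -11 (V(w) = -6 - 5 = -11)
I(D, G) = (12 + G)/(2*D) (I(D, G) = (12 + G)/((2*D)) = (12 + G)*(1/(2*D)) = (12 + G)/(2*D))
d(t, S) = -½ (d(t, S) = -(12 - 11)/(2*1) = -1/2 = -1*½ = -½)
d(102, 121)/(-6612) - 46443/K(185, -201) = -½/(-6612) - 46443/(185 - 201) = -½*(-1/6612) - 46443/(-16) = 1/13224 - 46443*(-1/16) = 1/13224 + 46443/16 = 76770281/26448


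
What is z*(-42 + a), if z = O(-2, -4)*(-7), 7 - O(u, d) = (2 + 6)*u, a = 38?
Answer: 644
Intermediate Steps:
O(u, d) = 7 - 8*u (O(u, d) = 7 - (2 + 6)*u = 7 - 8*u)
z = -161 (z = (7 - 8*(-2))*(-7) = (7 + 16)*(-7) = 23*(-7) = -161)
z*(-42 + a) = -161*(-42 + 38) = -161*(-4) = 644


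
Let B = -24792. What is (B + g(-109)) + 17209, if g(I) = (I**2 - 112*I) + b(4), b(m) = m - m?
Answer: 16506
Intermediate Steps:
b(m) = 0
g(I) = I**2 - 112*I (g(I) = (I**2 - 112*I) + 0 = I**2 - 112*I)
(B + g(-109)) + 17209 = (-24792 - 109*(-112 - 109)) + 17209 = (-24792 - 109*(-221)) + 17209 = (-24792 + 24089) + 17209 = -703 + 17209 = 16506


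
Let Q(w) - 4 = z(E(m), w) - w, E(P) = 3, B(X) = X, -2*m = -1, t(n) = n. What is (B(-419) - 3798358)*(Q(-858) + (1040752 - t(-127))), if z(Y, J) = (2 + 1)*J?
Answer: -3947563698759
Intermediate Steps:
m = 1/2 (m = -1/2*(-1) = 1/2 ≈ 0.50000)
z(Y, J) = 3*J
Q(w) = 4 + 2*w (Q(w) = 4 + (3*w - w) = 4 + 2*w)
(B(-419) - 3798358)*(Q(-858) + (1040752 - t(-127))) = (-419 - 3798358)*((4 + 2*(-858)) + (1040752 - 1*(-127))) = -3798777*((4 - 1716) + (1040752 + 127)) = -3798777*(-1712 + 1040879) = -3798777*1039167 = -3947563698759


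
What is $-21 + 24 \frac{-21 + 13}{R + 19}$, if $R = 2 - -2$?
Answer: $- \frac{675}{23} \approx -29.348$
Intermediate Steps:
$R = 4$ ($R = 2 + 2 = 4$)
$-21 + 24 \frac{-21 + 13}{R + 19} = -21 + 24 \frac{-21 + 13}{4 + 19} = -21 + 24 \left(- \frac{8}{23}\right) = -21 - \frac{192}{23} = - \frac{675}{23}$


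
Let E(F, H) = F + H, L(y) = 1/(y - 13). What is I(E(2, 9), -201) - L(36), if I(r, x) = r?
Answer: 252/23 ≈ 10.957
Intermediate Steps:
L(y) = 1/(-13 + y)
I(E(2, 9), -201) - L(36) = (2 + 9) - 1/(-13 + 36) = 11 - 1/23 = 252/23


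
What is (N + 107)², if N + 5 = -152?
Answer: 2500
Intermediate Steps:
N = -157 (N = -5 - 152 = -157)
(N + 107)² = (-157 + 107)² = (-50)² = 2500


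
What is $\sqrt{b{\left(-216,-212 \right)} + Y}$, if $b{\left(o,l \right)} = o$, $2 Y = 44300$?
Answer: $\sqrt{21934} \approx 148.1$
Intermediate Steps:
$Y = 22150$ ($Y = \frac{1}{2} \cdot 44300 = 22150$)
$\sqrt{b{\left(-216,-212 \right)} + Y} = \sqrt{-216 + 22150} = \sqrt{21934}$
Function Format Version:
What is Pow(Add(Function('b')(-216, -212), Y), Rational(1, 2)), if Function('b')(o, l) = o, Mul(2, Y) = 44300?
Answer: Pow(21934, Rational(1, 2)) ≈ 148.10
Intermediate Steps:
Y = 22150 (Y = Mul(Rational(1, 2), 44300) = 22150)
Pow(Add(Function('b')(-216, -212), Y), Rational(1, 2)) = Pow(Add(-216, 22150), Rational(1, 2)) = Pow(21934, Rational(1, 2))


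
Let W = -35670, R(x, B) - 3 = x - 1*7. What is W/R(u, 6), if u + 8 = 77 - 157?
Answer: 17835/46 ≈ 387.72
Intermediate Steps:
u = -88 (u = -8 + (77 - 157) = -8 - 80 = -88)
R(x, B) = -4 + x (R(x, B) = 3 + (x - 1*7) = 3 + (x - 7) = 3 + (-7 + x) = -4 + x)
W/R(u, 6) = -35670/(-4 - 88) = -35670/(-92) = -35670*(-1/92) = 17835/46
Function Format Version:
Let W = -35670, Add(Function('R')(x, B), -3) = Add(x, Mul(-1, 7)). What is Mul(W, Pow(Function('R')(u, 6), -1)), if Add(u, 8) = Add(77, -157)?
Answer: Rational(17835, 46) ≈ 387.72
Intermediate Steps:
u = -88 (u = Add(-8, Add(77, -157)) = Add(-8, -80) = -88)
Function('R')(x, B) = Add(-4, x) (Function('R')(x, B) = Add(3, Add(x, Mul(-1, 7))) = Add(3, Add(x, -7)) = Add(3, Add(-7, x)) = Add(-4, x))
Mul(W, Pow(Function('R')(u, 6), -1)) = Mul(-35670, Pow(Add(-4, -88), -1)) = Mul(-35670, Pow(-92, -1)) = Mul(-35670, Rational(-1, 92)) = Rational(17835, 46)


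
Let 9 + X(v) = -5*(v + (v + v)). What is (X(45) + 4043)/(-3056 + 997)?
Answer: -3359/2059 ≈ -1.6314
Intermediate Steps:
X(v) = -9 - 15*v (X(v) = -9 - 5*(v + (v + v)) = -9 - 5*(v + 2*v) = -9 - 15*v)
(X(45) + 4043)/(-3056 + 997) = ((-9 - 15*45) + 4043)/(-3056 + 997) = ((-9 - 675) + 4043)/(-2059) = (-684 + 4043)*(-1/2059) = 3359*(-1/2059) = -3359/2059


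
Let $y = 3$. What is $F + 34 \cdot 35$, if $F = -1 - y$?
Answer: $1186$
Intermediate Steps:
$F = -4$ ($F = -1 - 3 = -4$)
$F + 34 \cdot 35 = -4 + 34 \cdot 35 = -4 + 1190 = 1186$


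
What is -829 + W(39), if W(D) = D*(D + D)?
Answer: 2213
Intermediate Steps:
W(D) = 2*D**2 (W(D) = D*(2*D) = 2*D**2)
-829 + W(39) = -829 + 2*39**2 = -829 + 2*1521 = -829 + 3042 = 2213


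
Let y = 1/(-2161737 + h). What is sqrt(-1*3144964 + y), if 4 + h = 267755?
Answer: I*sqrt(11281561296391458930)/1893986 ≈ 1773.4*I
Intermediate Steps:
h = 267751 (h = -4 + 267755 = 267751)
y = -1/1893986 (y = 1/(-2161737 + 267751) = 1/(-1893986) = -1/1893986 ≈ -5.2799e-7)
sqrt(-1*3144964 + y) = sqrt(-1*3144964 - 1/1893986) = sqrt(-3144964 - 1/1893986) = sqrt(-5956517786505/1893986) = I*sqrt(11281561296391458930)/1893986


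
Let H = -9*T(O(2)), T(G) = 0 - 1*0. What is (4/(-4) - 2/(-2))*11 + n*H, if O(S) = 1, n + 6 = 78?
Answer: 0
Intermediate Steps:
n = 72 (n = -6 + 78 = 72)
T(G) = 0 (T(G) = 0 + 0 = 0)
H = 0 (H = -9*0 = 0)
(4/(-4) - 2/(-2))*11 + n*H = (4/(-4) - 2/(-2))*11 + 72*0 = (4*(-¼) - 2*(-½))*11 + 0 = (-1 + 1)*11 + 0 = 0*11 + 0 = 0 + 0 = 0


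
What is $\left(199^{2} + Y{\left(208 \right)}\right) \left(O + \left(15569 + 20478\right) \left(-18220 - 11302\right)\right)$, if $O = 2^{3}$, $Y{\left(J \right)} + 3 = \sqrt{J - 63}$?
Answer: $-42139380870548 - 1064179526 \sqrt{145} \approx -4.2152 \cdot 10^{13}$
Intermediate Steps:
$Y{\left(J \right)} = -3 + \sqrt{-63 + J}$ ($Y{\left(J \right)} = -3 + \sqrt{J - 63} = -3 + \sqrt{-63 + J}$)
$O = 8$
$\left(199^{2} + Y{\left(208 \right)}\right) \left(O + \left(15569 + 20478\right) \left(-18220 - 11302\right)\right) = \left(199^{2} - \left(3 - \sqrt{-63 + 208}\right)\right) \left(8 + \left(15569 + 20478\right) \left(-18220 - 11302\right)\right) = \left(39601 - \left(3 - \sqrt{145}\right)\right) \left(8 + 36047 \left(-29522\right)\right) = \left(39598 + \sqrt{145}\right) \left(8 - 1064179534\right) = \left(39598 + \sqrt{145}\right) \left(-1064179526\right) = -42139380870548 - 1064179526 \sqrt{145}$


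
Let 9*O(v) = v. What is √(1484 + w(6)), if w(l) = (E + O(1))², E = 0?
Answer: √120205/9 ≈ 38.523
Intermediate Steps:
O(v) = v/9
w(l) = 1/81 (w(l) = (0 + (⅑)*1)² = (0 + ⅑)² = (⅑)² = 1/81)
√(1484 + w(6)) = √(1484 + 1/81) = √(120205/81) = √120205/9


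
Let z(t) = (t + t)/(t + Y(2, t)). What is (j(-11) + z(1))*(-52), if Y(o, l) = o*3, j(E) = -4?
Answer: 1352/7 ≈ 193.14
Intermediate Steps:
Y(o, l) = 3*o
z(t) = 2*t/(6 + t) (z(t) = (t + t)/(t + 3*2) = (2*t)/(t + 6) = (2*t)/(6 + t) = 2*t/(6 + t))
(j(-11) + z(1))*(-52) = (-4 + 2*1/(6 + 1))*(-52) = (-4 + 2*1/7)*(-52) = (-4 + 2*1*(1/7))*(-52) = (-4 + 2/7)*(-52) = -26/7*(-52) = 1352/7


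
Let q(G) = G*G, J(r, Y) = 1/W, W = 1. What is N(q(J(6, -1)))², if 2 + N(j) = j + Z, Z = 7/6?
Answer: 1/36 ≈ 0.027778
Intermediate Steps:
J(r, Y) = 1 (J(r, Y) = 1/1 = 1)
q(G) = G²
Z = 7/6 (Z = 7*(⅙) = 7/6 ≈ 1.1667)
N(j) = -⅚ + j (N(j) = -2 + (j + 7/6) = -2 + (7/6 + j) = -⅚ + j)
N(q(J(6, -1)))² = (-⅚ + 1²)² = (-⅚ + 1)² = (⅙)² = 1/36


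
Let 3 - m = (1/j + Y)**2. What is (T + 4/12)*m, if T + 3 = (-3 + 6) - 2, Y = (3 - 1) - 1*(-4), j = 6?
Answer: 6305/108 ≈ 58.380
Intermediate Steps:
Y = 6 (Y = 2 + 4 = 6)
T = -2 (T = -3 + ((-3 + 6) - 2) = -3 + (3 - 2) = -3 + 1 = -2)
m = -1261/36 (m = 3 - (1/6 + 6)**2 = 3 - (37/6)**2 = 3 - 1*1369/36 = 3 - 1369/36 = -1261/36 ≈ -35.028)
(T + 4/12)*m = (-2 + 4/12)*(-1261/36) = (-2 + 4*(1/12))*(-1261/36) = (-2 + 1/3)*(-1261/36) = -5/3*(-1261/36) = 6305/108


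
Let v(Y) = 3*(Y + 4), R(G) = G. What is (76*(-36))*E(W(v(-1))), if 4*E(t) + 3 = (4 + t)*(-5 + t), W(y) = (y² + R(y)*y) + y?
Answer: -19868148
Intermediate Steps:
v(Y) = 12 + 3*Y (v(Y) = 3*(4 + Y) = 12 + 3*Y)
W(y) = y + 2*y² (W(y) = (y² + y*y) + y = (y² + y²) + y = 2*y² + y = y + 2*y²)
E(t) = -¾ + (-5 + t)*(4 + t)/4 (E(t) = -¾ + ((4 + t)*(-5 + t))/4 = -¾ + ((-5 + t)*(4 + t))/4 = -¾ + (-5 + t)*(4 + t)/4)
(76*(-36))*E(W(v(-1))) = (76*(-36))*(-23/4 - (12 + 3*(-1))*(1 + 2*(12 + 3*(-1)))/4 + ((12 + 3*(-1))*(1 + 2*(12 + 3*(-1))))²/4) = -2736*(-23/4 - (12 - 3)*(1 + 2*(12 - 3))/4 + ((12 - 3)*(1 + 2*(12 - 3)))²/4) = -2736*(-23/4 - 9*(1 + 2*9)/4 + (9*(1 + 2*9))²/4) = -2736*(-23/4 - 9*(1 + 18)/4 + (9*(1 + 18))²/4) = -2736*(-23/4 - 9*19/4 + (9*19)²/4) = -2736*(-23/4 - ¼*171 + (¼)*171²) = -2736*(-23/4 - 171/4 + (¼)*29241) = -2736*(-23/4 - 171/4 + 29241/4) = -2736*29047/4 = -19868148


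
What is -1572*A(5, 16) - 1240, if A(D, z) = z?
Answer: -26392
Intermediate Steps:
-1572*A(5, 16) - 1240 = -1572*16 - 1240 = -25152 - 1240 = -26392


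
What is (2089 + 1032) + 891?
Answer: 4012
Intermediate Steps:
(2089 + 1032) + 891 = 3121 + 891 = 4012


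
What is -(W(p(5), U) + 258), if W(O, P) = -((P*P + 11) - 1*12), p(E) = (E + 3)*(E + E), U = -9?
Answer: -178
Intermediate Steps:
p(E) = 2*E*(3 + E) (p(E) = (3 + E)*(2*E) = 2*E*(3 + E))
W(O, P) = 1 - P² (W(O, P) = -((P² + 11) - 12) = -((11 + P²) - 12) = -(-1 + P²) = 1 - P²)
-(W(p(5), U) + 258) = -((1 - 1*(-9)²) + 258) = -((1 - 1*81) + 258) = -((1 - 81) + 258) = -(-80 + 258) = -1*178 = -178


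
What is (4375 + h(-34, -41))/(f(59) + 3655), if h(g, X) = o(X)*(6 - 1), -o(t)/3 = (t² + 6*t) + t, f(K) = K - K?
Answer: -3307/731 ≈ -4.5239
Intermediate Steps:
f(K) = 0
o(t) = -21*t - 3*t² (o(t) = -3*((t² + 6*t) + t) = -3*(t² + 7*t) = -21*t - 3*t²)
h(g, X) = -15*X*(7 + X) (h(g, X) = (-3*X*(7 + X))*(6 - 1) = -3*X*(7 + X)*5 = -15*X*(7 + X))
(4375 + h(-34, -41))/(f(59) + 3655) = (4375 - 15*(-41)*(7 - 41))/(0 + 3655) = (4375 - 15*(-41)*(-34))/3655 = (4375 - 20910)*(1/3655) = -16535*1/3655 = -3307/731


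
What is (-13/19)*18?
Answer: -234/19 ≈ -12.316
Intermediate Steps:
(-13/19)*18 = ((1/19)*(-13))*18 = -13/19*18 = -234/19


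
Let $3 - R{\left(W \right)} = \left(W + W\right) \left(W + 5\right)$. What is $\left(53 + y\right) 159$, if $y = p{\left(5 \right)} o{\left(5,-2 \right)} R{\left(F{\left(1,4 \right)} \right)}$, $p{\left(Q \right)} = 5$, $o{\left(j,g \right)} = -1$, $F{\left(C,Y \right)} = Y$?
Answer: $63282$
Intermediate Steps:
$R{\left(W \right)} = 3 - 2 W \left(5 + W\right)$ ($R{\left(W \right)} = 3 - \left(W + W\right) \left(W + 5\right) = 3 - 2 W \left(5 + W\right)$)
$y = 345$ ($y = 5 \left(-1\right) \left(3 - 40 - 2 \cdot 4^{2}\right) = - 5 \left(3 - 40 - 32\right) = \left(-5\right) \left(-69\right) = 345$)
$\left(53 + y\right) 159 = \left(53 + 345\right) 159 = 398 \cdot 159 = 63282$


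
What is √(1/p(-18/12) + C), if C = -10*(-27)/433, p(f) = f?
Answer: 2*I*√18186/1299 ≈ 0.20763*I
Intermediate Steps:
C = 270/433 (C = 270*(1/433) = 270/433 ≈ 0.62356)
√(1/p(-18/12) + C) = √(1/(-18/12) + 270/433) = √(1/(-18*1/12) + 270/433) = √(1/(-3/2) + 270/433) = √(-⅔ + 270/433) = √(-56/1299) = 2*I*√18186/1299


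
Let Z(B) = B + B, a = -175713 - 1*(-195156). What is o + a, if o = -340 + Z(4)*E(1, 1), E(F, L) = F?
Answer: 19111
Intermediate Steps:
a = 19443 (a = -175713 + 195156 = 19443)
Z(B) = 2*B
o = -332 (o = -340 + (2*4)*1 = -340 + 8*1 = -340 + 8 = -332)
o + a = -332 + 19443 = 19111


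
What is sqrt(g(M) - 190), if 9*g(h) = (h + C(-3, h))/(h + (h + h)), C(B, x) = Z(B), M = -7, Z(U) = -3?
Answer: 10*I*sqrt(7539)/63 ≈ 13.782*I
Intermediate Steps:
C(B, x) = -3
g(h) = (-3 + h)/(27*h) (g(h) = ((h - 3)/(h + (h + h)))/9 = ((-3 + h)/(h + 2*h))/9 = ((-3 + h)/((3*h)))/9 = ((-3 + h)*(1/(3*h)))/9 = ((-3 + h)/(3*h))/9 = (-3 + h)/(27*h))
sqrt(g(M) - 190) = sqrt((1/27)*(-3 - 7)/(-7) - 190) = sqrt((1/27)*(-1/7)*(-10) - 190) = sqrt(10/189 - 190) = sqrt(-35900/189) = 10*I*sqrt(7539)/63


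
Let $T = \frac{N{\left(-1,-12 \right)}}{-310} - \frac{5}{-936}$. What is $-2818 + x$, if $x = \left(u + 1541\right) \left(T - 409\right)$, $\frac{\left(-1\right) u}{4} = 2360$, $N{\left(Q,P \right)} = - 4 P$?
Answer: $\frac{156157045417}{48360} \approx 3.2291 \cdot 10^{6}$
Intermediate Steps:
$T = - \frac{21689}{145080}$ ($T = \frac{\left(-4\right) \left(-12\right)}{-310} - \frac{5}{-936} = 48 \left(- \frac{1}{310}\right) - - \frac{5}{936} = - \frac{24}{155} + \frac{5}{936} = - \frac{21689}{145080} \approx -0.1495$)
$u = -9440$ ($u = \left(-4\right) 2360 = -9440$)
$x = \frac{156293323897}{48360}$ ($x = \left(-9440 + 1541\right) \left(- \frac{21689}{145080} - 409\right) = \left(-7899\right) \left(- \frac{59359409}{145080}\right) = \frac{156293323897}{48360} \approx 3.2319 \cdot 10^{6}$)
$-2818 + x = -2818 + \frac{156293323897}{48360} = \frac{156157045417}{48360}$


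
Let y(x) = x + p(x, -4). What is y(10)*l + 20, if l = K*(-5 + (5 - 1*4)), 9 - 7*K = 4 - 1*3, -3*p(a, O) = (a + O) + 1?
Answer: -316/21 ≈ -15.048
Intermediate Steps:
p(a, O) = -⅓ - O/3 - a/3 (p(a, O) = -((a + O) + 1)/3 = -((O + a) + 1)/3 = -(1 + O + a)/3 = -⅓ - O/3 - a/3)
K = 8/7 (K = 9/7 - (4 - 1*3)/7 = 9/7 - (4 - 3)/7 = 9/7 - ⅐*1 = 9/7 - ⅐ = 8/7 ≈ 1.1429)
y(x) = 1 + 2*x/3 (y(x) = x + (-⅓ - ⅓*(-4) - x/3) = x + (-⅓ + 4/3 - x/3) = x + (1 - x/3) = 1 + 2*x/3)
l = -32/7 (l = 8*(-5 + (5 - 1*4))/7 = 8*(-5 + (5 - 4))/7 = 8*(-5 + 1)/7 = (8/7)*(-4) = -32/7 ≈ -4.5714)
y(10)*l + 20 = (1 + (⅔)*10)*(-32/7) + 20 = (1 + 20/3)*(-32/7) + 20 = (23/3)*(-32/7) + 20 = -736/21 + 20 = -316/21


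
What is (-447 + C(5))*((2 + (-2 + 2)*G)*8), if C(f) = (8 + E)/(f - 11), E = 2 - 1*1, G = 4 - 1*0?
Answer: -7176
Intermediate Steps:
G = 4 (G = 4 + 0 = 4)
E = 1 (E = 2 - 1 = 1)
C(f) = 9/(-11 + f) (C(f) = (8 + 1)/(f - 11) = 9/(-11 + f))
(-447 + C(5))*((2 + (-2 + 2)*G)*8) = (-447 + 9/(-11 + 5))*((2 + (-2 + 2)*4)*8) = (-447 + 9/(-6))*((2 + 0*4)*8) = (-447 + 9*(-1/6))*((2 + 0)*8) = (-447 - 3/2)*(2*8) = -897/2*16 = -7176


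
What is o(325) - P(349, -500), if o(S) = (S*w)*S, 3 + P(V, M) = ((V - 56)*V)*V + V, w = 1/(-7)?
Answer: -249921898/7 ≈ -3.5703e+7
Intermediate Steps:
w = -⅐ ≈ -0.14286
P(V, M) = -3 + V + V²*(-56 + V) (P(V, M) = -3 + (((V - 56)*V)*V + V) = -3 + (((-56 + V)*V)*V + V) = -3 + ((V*(-56 + V))*V + V) = -3 + (V²*(-56 + V) + V) = -3 + (V + V²*(-56 + V)) = -3 + V + V²*(-56 + V))
o(S) = -S²/7 (o(S) = (S*(-⅐))*S = (-S/7)*S = -S²/7)
o(325) - P(349, -500) = -⅐*325² - (-3 + 349 + 349³ - 56*349²) = -⅐*105625 - (-3 + 349 + 42508549 - 56*121801) = -105625/7 - (-3 + 349 + 42508549 - 6820856) = -105625/7 - 1*35688039 = -105625/7 - 35688039 = -249921898/7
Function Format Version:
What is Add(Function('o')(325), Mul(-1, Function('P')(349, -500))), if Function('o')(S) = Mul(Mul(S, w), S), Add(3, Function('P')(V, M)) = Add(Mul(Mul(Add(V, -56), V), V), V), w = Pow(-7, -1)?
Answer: Rational(-249921898, 7) ≈ -3.5703e+7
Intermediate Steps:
w = Rational(-1, 7) ≈ -0.14286
Function('P')(V, M) = Add(-3, V, Mul(Pow(V, 2), Add(-56, V))) (Function('P')(V, M) = Add(-3, Add(Mul(Mul(Add(V, -56), V), V), V)) = Add(-3, Add(Mul(Mul(Add(-56, V), V), V), V)) = Add(-3, Add(Mul(Mul(V, Add(-56, V)), V), V)) = Add(-3, Add(Mul(Pow(V, 2), Add(-56, V)), V)) = Add(-3, Add(V, Mul(Pow(V, 2), Add(-56, V)))) = Add(-3, V, Mul(Pow(V, 2), Add(-56, V))))
Function('o')(S) = Mul(Rational(-1, 7), Pow(S, 2)) (Function('o')(S) = Mul(Mul(S, Rational(-1, 7)), S) = Mul(Mul(Rational(-1, 7), S), S) = Mul(Rational(-1, 7), Pow(S, 2)))
Add(Function('o')(325), Mul(-1, Function('P')(349, -500))) = Add(Mul(Rational(-1, 7), Pow(325, 2)), Mul(-1, Add(-3, 349, Pow(349, 3), Mul(-56, Pow(349, 2))))) = Add(Mul(Rational(-1, 7), 105625), Mul(-1, Add(-3, 349, 42508549, Mul(-56, 121801)))) = Add(Rational(-105625, 7), Mul(-1, Add(-3, 349, 42508549, -6820856))) = Add(Rational(-105625, 7), Mul(-1, 35688039)) = Add(Rational(-105625, 7), -35688039) = Rational(-249921898, 7)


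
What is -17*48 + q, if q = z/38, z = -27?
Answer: -31035/38 ≈ -816.71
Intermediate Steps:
q = -27/38 ≈ -0.71053
-17*48 + q = -17*48 - 27/38 = -816 - 27/38 = -31035/38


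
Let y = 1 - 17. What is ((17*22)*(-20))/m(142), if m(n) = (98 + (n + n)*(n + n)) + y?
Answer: -3740/40369 ≈ -0.092645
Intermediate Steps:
y = -16
m(n) = 82 + 4*n² (m(n) = (98 + (n + n)*(n + n)) - 16 = (98 + (2*n)*(2*n)) - 16 = (98 + 4*n²) - 16 = 82 + 4*n²)
((17*22)*(-20))/m(142) = ((17*22)*(-20))/(82 + 4*142²) = (374*(-20))/(82 + 4*20164) = -7480/(82 + 80656) = -7480/80738 = -7480*1/80738 = -3740/40369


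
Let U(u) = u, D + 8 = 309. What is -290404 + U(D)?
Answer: -290103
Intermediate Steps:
D = 301 (D = -8 + 309 = 301)
-290404 + U(D) = -290404 + 301 = -290103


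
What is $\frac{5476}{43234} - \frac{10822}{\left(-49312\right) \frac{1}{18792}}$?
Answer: $\frac{274769998379}{66623594} \approx 4124.2$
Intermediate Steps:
$\frac{5476}{43234} - \frac{10822}{\left(-49312\right) \frac{1}{18792}} = 5476 \cdot \frac{1}{43234} - \frac{10822}{\left(-49312\right) \frac{1}{18792}} = \frac{2738}{21617} - \frac{10822}{- \frac{6164}{2349}} = \frac{2738}{21617} - - \frac{12710439}{3082} = \frac{2738}{21617} + \frac{12710439}{3082} = \frac{274769998379}{66623594}$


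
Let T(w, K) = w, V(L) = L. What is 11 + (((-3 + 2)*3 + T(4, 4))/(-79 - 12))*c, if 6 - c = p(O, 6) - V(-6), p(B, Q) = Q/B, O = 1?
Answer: 1007/91 ≈ 11.066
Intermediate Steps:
c = -6 (c = 6 - (6/1 - 1*(-6)) = 6 - (6*1 + 6) = 6 - (6 + 6) = 6 - 1*12 = 6 - 12 = -6)
11 + (((-3 + 2)*3 + T(4, 4))/(-79 - 12))*c = 11 + (((-3 + 2)*3 + 4)/(-79 - 12))*(-6) = 11 + ((-1*3 + 4)/(-91))*(-6) = 11 + ((-3 + 4)*(-1/91))*(-6) = 11 + (1*(-1/91))*(-6) = 11 - 1/91*(-6) = 11 + 6/91 = 1007/91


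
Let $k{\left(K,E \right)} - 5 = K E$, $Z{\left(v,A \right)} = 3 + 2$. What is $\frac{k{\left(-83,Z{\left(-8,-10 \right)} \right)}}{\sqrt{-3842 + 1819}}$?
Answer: $\frac{410 i \sqrt{7}}{119} \approx 9.1156 i$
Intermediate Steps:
$Z{\left(v,A \right)} = 5$
$k{\left(K,E \right)} = 5 + E K$ ($k{\left(K,E \right)} = 5 + K E = 5 + E K$)
$\frac{k{\left(-83,Z{\left(-8,-10 \right)} \right)}}{\sqrt{-3842 + 1819}} = \frac{5 + 5 \left(-83\right)}{\sqrt{-3842 + 1819}} = \frac{5 - 415}{\sqrt{-2023}} = - \frac{410}{17 i \sqrt{7}} = - 410 \left(- \frac{i \sqrt{7}}{119}\right) = \frac{410 i \sqrt{7}}{119}$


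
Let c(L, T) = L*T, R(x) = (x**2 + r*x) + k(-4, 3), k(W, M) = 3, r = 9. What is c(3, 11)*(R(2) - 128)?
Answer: -3399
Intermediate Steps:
R(x) = 3 + x**2 + 9*x (R(x) = (x**2 + 9*x) + 3 = 3 + x**2 + 9*x)
c(3, 11)*(R(2) - 128) = (3*11)*((3 + 2**2 + 9*2) - 128) = 33*((3 + 4 + 18) - 128) = 33*(25 - 128) = 33*(-103) = -3399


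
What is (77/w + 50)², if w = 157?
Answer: 62837329/24649 ≈ 2549.3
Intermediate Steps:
(77/w + 50)² = (77/157 + 50)² = (7927/157)² = 62837329/24649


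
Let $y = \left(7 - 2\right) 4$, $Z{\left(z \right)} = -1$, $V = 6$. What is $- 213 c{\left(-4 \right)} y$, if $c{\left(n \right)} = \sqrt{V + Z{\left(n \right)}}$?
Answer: $- 4260 \sqrt{5} \approx -9525.7$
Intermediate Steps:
$c{\left(n \right)} = \sqrt{5}$ ($c{\left(n \right)} = \sqrt{6 - 1} = \sqrt{5}$)
$y = 20$ ($y = 5 \cdot 4 = 20$)
$- 213 c{\left(-4 \right)} y = - 213 \sqrt{5} \cdot 20 = - 4260 \sqrt{5}$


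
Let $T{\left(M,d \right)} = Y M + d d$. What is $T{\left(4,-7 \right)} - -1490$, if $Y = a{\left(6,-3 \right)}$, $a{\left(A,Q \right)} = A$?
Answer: $1563$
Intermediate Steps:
$Y = 6$
$T{\left(M,d \right)} = d^{2} + 6 M$ ($T{\left(M,d \right)} = 6 M + d d = 6 M + d^{2} = d^{2} + 6 M$)
$T{\left(4,-7 \right)} - -1490 = \left(\left(-7\right)^{2} + 6 \cdot 4\right) - -1490 = \left(49 + 24\right) + 1490 = 73 + 1490 = 1563$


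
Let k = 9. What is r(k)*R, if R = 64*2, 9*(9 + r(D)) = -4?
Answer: -10880/9 ≈ -1208.9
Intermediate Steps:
r(D) = -85/9 (r(D) = -9 + (⅑)*(-4) = -9 - 4/9 = -85/9)
R = 128
r(k)*R = -85/9*128 = -10880/9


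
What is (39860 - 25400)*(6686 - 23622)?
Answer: -244894560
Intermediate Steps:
(39860 - 25400)*(6686 - 23622) = 14460*(-16936) = -244894560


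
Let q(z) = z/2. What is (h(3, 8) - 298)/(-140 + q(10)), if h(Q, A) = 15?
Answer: 283/135 ≈ 2.0963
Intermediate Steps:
q(z) = z/2 (q(z) = z*(½) = z/2)
(h(3, 8) - 298)/(-140 + q(10)) = (15 - 298)/(-140 + (½)*10) = -283/(-140 + 5) = -283/(-135) = -283*(-1/135) = 283/135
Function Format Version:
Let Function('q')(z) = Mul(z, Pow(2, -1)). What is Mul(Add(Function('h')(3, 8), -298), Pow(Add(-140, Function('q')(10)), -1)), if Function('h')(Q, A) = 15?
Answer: Rational(283, 135) ≈ 2.0963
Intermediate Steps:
Function('q')(z) = Mul(Rational(1, 2), z) (Function('q')(z) = Mul(z, Rational(1, 2)) = Mul(Rational(1, 2), z))
Mul(Add(Function('h')(3, 8), -298), Pow(Add(-140, Function('q')(10)), -1)) = Mul(Add(15, -298), Pow(Add(-140, Mul(Rational(1, 2), 10)), -1)) = Mul(-283, Pow(Add(-140, 5), -1)) = Mul(-283, Pow(-135, -1)) = Mul(-283, Rational(-1, 135)) = Rational(283, 135)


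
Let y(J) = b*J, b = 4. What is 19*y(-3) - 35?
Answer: -263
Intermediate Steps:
y(J) = 4*J
19*y(-3) - 35 = 19*(4*(-3)) - 35 = 19*(-12) - 35 = -228 - 35 = -263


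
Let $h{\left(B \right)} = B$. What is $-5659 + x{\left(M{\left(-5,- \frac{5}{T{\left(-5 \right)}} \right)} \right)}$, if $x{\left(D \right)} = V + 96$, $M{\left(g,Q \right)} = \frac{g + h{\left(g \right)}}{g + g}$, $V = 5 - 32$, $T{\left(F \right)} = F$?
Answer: $-5590$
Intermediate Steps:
$V = -27$
$M{\left(g,Q \right)} = 1$ ($M{\left(g,Q \right)} = \frac{g + g}{g + g} = \frac{2 g}{2 g} = 2 g \frac{1}{2 g} = 1$)
$x{\left(D \right)} = 69$ ($x{\left(D \right)} = -27 + 96 = 69$)
$-5659 + x{\left(M{\left(-5,- \frac{5}{T{\left(-5 \right)}} \right)} \right)} = -5659 + 69 = -5590$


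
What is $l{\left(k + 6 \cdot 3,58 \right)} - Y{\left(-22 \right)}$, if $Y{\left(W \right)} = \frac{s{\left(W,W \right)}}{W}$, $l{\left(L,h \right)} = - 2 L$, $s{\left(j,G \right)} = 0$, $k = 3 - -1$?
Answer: $-44$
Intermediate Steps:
$k = 4$ ($k = 3 + 1 = 4$)
$Y{\left(W \right)} = 0$ ($Y{\left(W \right)} = \frac{0}{W} = 0$)
$l{\left(k + 6 \cdot 3,58 \right)} - Y{\left(-22 \right)} = - 2 \left(4 + 6 \cdot 3\right) - 0 = - 2 \left(4 + 18\right) + 0 = \left(-2\right) 22 + 0 = -44 + 0 = -44$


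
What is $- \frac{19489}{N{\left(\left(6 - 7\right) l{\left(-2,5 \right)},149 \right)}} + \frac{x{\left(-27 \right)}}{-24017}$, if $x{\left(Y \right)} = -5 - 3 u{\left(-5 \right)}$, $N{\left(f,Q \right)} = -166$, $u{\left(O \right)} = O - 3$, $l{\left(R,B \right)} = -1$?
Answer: $\frac{468064159}{3986822} \approx 117.4$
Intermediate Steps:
$u{\left(O \right)} = -3 + O$
$x{\left(Y \right)} = 19$ ($x{\left(Y \right)} = -5 - 3 \left(-3 - 5\right) = -5 - -24 = -5 + 24 = 19$)
$- \frac{19489}{N{\left(\left(6 - 7\right) l{\left(-2,5 \right)},149 \right)}} + \frac{x{\left(-27 \right)}}{-24017} = - \frac{19489}{-166} + \frac{19}{-24017} = \left(-19489\right) \left(- \frac{1}{166}\right) + 19 \left(- \frac{1}{24017}\right) = \frac{19489}{166} - \frac{19}{24017} = \frac{468064159}{3986822}$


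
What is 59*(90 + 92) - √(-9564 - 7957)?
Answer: 10738 - I*√17521 ≈ 10738.0 - 132.37*I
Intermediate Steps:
59*(90 + 92) - √(-9564 - 7957) = 59*182 - √(-17521) = 10738 - I*√17521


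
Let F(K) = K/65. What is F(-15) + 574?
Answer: 7459/13 ≈ 573.77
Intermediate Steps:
F(K) = K/65 (F(K) = K*(1/65) = K/65)
F(-15) + 574 = (1/65)*(-15) + 574 = -3/13 + 574 = 7459/13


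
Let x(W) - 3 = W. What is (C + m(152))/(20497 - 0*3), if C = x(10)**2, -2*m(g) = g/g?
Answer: 337/40994 ≈ 0.0082207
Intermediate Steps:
x(W) = 3 + W
m(g) = -1/2 (m(g) = -g/(2*g) = -1/2*1 = -1/2)
C = 169 (C = (3 + 10)**2 = 13**2 = 169)
(C + m(152))/(20497 - 0*3) = (169 - 1/2)/(20497 - 0*3) = 337/(2*(20497 - 174*0)) = 337/(2*(20497 + 0)) = (337/2)/20497 = (337/2)*(1/20497) = 337/40994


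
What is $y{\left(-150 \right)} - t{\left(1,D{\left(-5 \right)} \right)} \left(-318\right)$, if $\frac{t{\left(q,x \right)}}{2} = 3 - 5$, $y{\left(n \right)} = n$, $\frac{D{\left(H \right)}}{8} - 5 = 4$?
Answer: $-1422$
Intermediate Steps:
$D{\left(H \right)} = 72$ ($D{\left(H \right)} = 40 + 8 \cdot 4 = 40 + 32 = 72$)
$t{\left(q,x \right)} = -4$ ($t{\left(q,x \right)} = 2 \left(3 - 5\right) = 2 \left(-2\right) = -4$)
$y{\left(-150 \right)} - t{\left(1,D{\left(-5 \right)} \right)} \left(-318\right) = -150 - \left(-4\right) \left(-318\right) = -150 - 1272 = -1422$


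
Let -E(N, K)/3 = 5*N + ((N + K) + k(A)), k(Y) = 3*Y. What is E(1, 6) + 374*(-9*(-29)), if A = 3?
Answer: 97551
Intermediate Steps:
E(N, K) = -27 - 18*N - 3*K (E(N, K) = -3*(5*N + ((N + K) + 3*3)) = -3*(5*N + ((K + N) + 9)) = -3*(5*N + (9 + K + N)) = -3*(9 + K + 6*N) = -27 - 18*N - 3*K)
E(1, 6) + 374*(-9*(-29)) = (-27 - 18*1 - 3*6) + 374*(-9*(-29)) = (-27 - 18 - 18) + 374*261 = -63 + 97614 = 97551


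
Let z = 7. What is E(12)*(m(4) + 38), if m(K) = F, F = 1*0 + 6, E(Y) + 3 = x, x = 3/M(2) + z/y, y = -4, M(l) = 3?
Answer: -165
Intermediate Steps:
x = -3/4 (x = 3/3 + 7/(-4) = 3*(1/3) + 7*(-1/4) = 1 - 7/4 = -3/4 ≈ -0.75000)
E(Y) = -15/4 (E(Y) = -3 - 3/4 = -15/4)
F = 6 (F = 0 + 6 = 6)
m(K) = 6
E(12)*(m(4) + 38) = -15*(6 + 38)/4 = -15/4*44 = -165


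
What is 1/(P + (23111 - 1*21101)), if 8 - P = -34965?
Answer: 1/36983 ≈ 2.7039e-5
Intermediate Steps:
P = 34973 (P = 8 - 1*(-34965) = 8 + 34965 = 34973)
1/(P + (23111 - 1*21101)) = 1/(34973 + (23111 - 1*21101)) = 1/(34973 + (23111 - 21101)) = 1/(34973 + 2010) = 1/36983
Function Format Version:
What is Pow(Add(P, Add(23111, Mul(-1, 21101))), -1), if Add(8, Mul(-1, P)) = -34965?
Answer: Rational(1, 36983) ≈ 2.7039e-5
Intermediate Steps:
P = 34973 (P = Add(8, Mul(-1, -34965)) = Add(8, 34965) = 34973)
Pow(Add(P, Add(23111, Mul(-1, 21101))), -1) = Pow(Add(34973, Add(23111, Mul(-1, 21101))), -1) = Pow(Add(34973, Add(23111, -21101)), -1) = Pow(Add(34973, 2010), -1) = Pow(36983, -1) = Rational(1, 36983)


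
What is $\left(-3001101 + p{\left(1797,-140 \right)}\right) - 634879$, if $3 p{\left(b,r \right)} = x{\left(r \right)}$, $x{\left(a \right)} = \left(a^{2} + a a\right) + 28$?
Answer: $-3622904$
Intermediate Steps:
$x{\left(a \right)} = 28 + 2 a^{2}$ ($x{\left(a \right)} = \left(a^{2} + a^{2}\right) + 28 = 2 a^{2} + 28 = 28 + 2 a^{2}$)
$p{\left(b,r \right)} = \frac{28}{3} + \frac{2 r^{2}}{3}$ ($p{\left(b,r \right)} = \frac{28 + 2 r^{2}}{3} = \frac{28}{3} + \frac{2 r^{2}}{3}$)
$\left(-3001101 + p{\left(1797,-140 \right)}\right) - 634879 = \left(-3001101 + \left(\frac{28}{3} + \frac{2 \left(-140\right)^{2}}{3}\right)\right) - 634879 = \left(-3001101 + \left(\frac{28}{3} + \frac{2}{3} \cdot 19600\right)\right) - 634879 = \left(-3001101 + \left(\frac{28}{3} + \frac{39200}{3}\right)\right) - 634879 = \left(-3001101 + 13076\right) - 634879 = -2988025 - 634879 = -3622904$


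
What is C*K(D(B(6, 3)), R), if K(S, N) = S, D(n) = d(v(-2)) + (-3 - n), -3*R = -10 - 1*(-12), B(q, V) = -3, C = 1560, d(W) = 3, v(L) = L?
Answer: 4680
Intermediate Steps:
R = -2/3 (R = -(-10 - 1*(-12))/3 = -(-10 + 12)/3 = -1/3*2 = -2/3 ≈ -0.66667)
D(n) = -n (D(n) = 3 + (-3 - n) = -n)
C*K(D(B(6, 3)), R) = 1560*(-1*(-3)) = 1560*3 = 4680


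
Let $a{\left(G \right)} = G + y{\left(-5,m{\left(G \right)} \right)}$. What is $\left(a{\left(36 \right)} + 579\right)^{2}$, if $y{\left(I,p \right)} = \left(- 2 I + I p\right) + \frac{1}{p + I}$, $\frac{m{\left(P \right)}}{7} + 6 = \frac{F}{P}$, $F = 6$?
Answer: $\frac{1871667511921}{2722500} \approx 6.8748 \cdot 10^{5}$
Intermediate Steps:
$m{\left(P \right)} = -42 + \frac{42}{P}$ ($m{\left(P \right)} = -42 + 7 \frac{6}{P} = -42 + \frac{42}{P}$)
$y{\left(I,p \right)} = \frac{1}{I + p} - 2 I + I p$ ($y{\left(I,p \right)} = \left(- 2 I + I p\right) + \frac{1}{I + p} = \frac{1}{I + p} - 2 I + I p$)
$a{\left(G \right)} = G + \frac{-1519 - 5 \left(-42 + \frac{42}{G}\right)^{2} + \frac{1470}{G}}{-47 + \frac{42}{G}}$ ($a{\left(G \right)} = G + \frac{1 - 2 \left(-5\right)^{2} - 5 \left(-42 + \frac{42}{G}\right)^{2} + \left(-42 + \frac{42}{G}\right) \left(-5\right)^{2} - - 10 \left(-42 + \frac{42}{G}\right)}{-5 - \left(42 - \frac{42}{G}\right)} = G + \frac{1 - 50 - 5 \left(-42 + \frac{42}{G}\right)^{2} + \left(-42 + \frac{42}{G}\right) 25 - \left(420 - \frac{420}{G}\right)}{-47 + \frac{42}{G}} = G + \frac{1 - 50 - 5 \left(-42 + \frac{42}{G}\right)^{2} - \left(1050 - \frac{1050}{G}\right) - \left(420 - \frac{420}{G}\right)}{-47 + \frac{42}{G}} = G + \frac{-1519 - 5 \left(-42 + \frac{42}{G}\right)^{2} + \frac{1470}{G}}{-47 + \frac{42}{G}}$)
$\left(a{\left(36 \right)} + 579\right)^{2} = \left(\frac{8820 - 687960 + 47 \cdot 36^{3} + 10297 \cdot 36^{2}}{36 \left(-42 + 47 \cdot 36\right)} + 579\right)^{2} = \left(\frac{8820 - 687960 + 47 \cdot 46656 + 10297 \cdot 1296}{36 \left(-42 + 1692\right)} + 579\right)^{2} = \left(\frac{8820 - 687960 + 2192832 + 13344912}{36 \cdot 1650} + 579\right)^{2} = \left(\frac{1}{36} \cdot \frac{1}{1650} \cdot 14858604 + 579\right)^{2} = \left(\frac{412739}{1650} + 579\right)^{2} = \left(\frac{1368089}{1650}\right)^{2} = \frac{1871667511921}{2722500}$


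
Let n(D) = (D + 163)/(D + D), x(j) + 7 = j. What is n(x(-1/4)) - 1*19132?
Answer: -1110279/58 ≈ -19143.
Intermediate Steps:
x(j) = -7 + j
n(D) = (163 + D)/(2*D) (n(D) = (163 + D)/((2*D)) = (163 + D)*(1/(2*D)) = (163 + D)/(2*D))
n(x(-1/4)) - 1*19132 = (163 + (-7 - 1/4))/(2*(-7 - 1/4)) - 1*19132 = (163 + (-7 - 1*¼))/(2*(-7 - 1*¼)) - 19132 = (163 + (-7 - ¼))/(2*(-7 - ¼)) - 19132 = (163 - 29/4)/(2*(-29/4)) - 19132 = (½)*(-4/29)*(623/4) - 19132 = -623/58 - 19132 = -1110279/58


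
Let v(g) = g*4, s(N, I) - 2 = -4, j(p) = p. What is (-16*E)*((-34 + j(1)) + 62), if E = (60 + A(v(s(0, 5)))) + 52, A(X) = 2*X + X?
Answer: -40832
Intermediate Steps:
s(N, I) = -2 (s(N, I) = 2 - 4 = -2)
v(g) = 4*g
A(X) = 3*X
E = 88 (E = (60 + 3*(4*(-2))) + 52 = (60 + 3*(-8)) + 52 = (60 - 24) + 52 = 36 + 52 = 88)
(-16*E)*((-34 + j(1)) + 62) = (-16*88)*((-34 + 1) + 62) = -1408*(-33 + 62) = -1408*29 = -40832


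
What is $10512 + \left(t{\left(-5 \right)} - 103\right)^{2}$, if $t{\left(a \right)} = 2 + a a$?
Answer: $16288$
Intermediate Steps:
$t{\left(a \right)} = 2 + a^{2}$
$10512 + \left(t{\left(-5 \right)} - 103\right)^{2} = 10512 + \left(\left(2 + \left(-5\right)^{2}\right) - 103\right)^{2} = 10512 + \left(\left(2 + 25\right) - 103\right)^{2} = 10512 + \left(27 - 103\right)^{2} = 10512 + \left(-76\right)^{2} = 10512 + 5776 = 16288$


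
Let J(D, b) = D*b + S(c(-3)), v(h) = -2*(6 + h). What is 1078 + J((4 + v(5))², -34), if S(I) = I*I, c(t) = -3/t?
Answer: -9937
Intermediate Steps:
S(I) = I²
v(h) = -12 - 2*h
J(D, b) = 1 + D*b (J(D, b) = D*b + (-3/(-3))² = D*b + (-3*(-⅓))² = D*b + 1² = D*b + 1 = 1 + D*b)
1078 + J((4 + v(5))², -34) = 1078 + (1 + (4 + (-12 - 2*5))²*(-34)) = 1078 + (1 + (4 + (-12 - 10))²*(-34)) = 1078 + (1 + (4 - 22)²*(-34)) = 1078 + (1 + (-18)²*(-34)) = 1078 + (1 + 324*(-34)) = 1078 + (1 - 11016) = 1078 - 11015 = -9937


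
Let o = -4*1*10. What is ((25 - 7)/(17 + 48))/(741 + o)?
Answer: 18/45565 ≈ 0.00039504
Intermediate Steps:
o = -40 (o = -4*10 = -40)
((25 - 7)/(17 + 48))/(741 + o) = ((25 - 7)/(17 + 48))/(741 - 40) = (18/65)/701 = (18*(1/65))*(1/701) = (18/65)*(1/701) = 18/45565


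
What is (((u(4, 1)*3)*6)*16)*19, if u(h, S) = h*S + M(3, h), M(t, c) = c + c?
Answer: 65664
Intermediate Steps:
M(t, c) = 2*c
u(h, S) = 2*h + S*h (u(h, S) = h*S + 2*h = S*h + 2*h = 2*h + S*h)
(((u(4, 1)*3)*6)*16)*19 = ((((4*(2 + 1))*3)*6)*16)*19 = ((((4*3)*3)*6)*16)*19 = (((12*3)*6)*16)*19 = ((36*6)*16)*19 = (216*16)*19 = 3456*19 = 65664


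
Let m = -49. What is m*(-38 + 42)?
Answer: -196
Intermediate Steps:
m*(-38 + 42) = -49*(-38 + 42) = -49*4 = -196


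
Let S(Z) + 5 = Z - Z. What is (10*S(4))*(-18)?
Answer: 900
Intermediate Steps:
S(Z) = -5 (S(Z) = -5 + (Z - Z) = -5 + 0 = -5)
(10*S(4))*(-18) = (10*(-5))*(-18) = -50*(-18) = 900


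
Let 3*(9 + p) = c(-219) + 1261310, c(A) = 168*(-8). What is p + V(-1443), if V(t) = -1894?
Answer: 1254257/3 ≈ 4.1809e+5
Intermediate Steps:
c(A) = -1344
p = 1259939/3 (p = -9 + (-1344 + 1261310)/3 = -9 + (1/3)*1259966 = -9 + 1259966/3 = 1259939/3 ≈ 4.1998e+5)
p + V(-1443) = 1259939/3 - 1894 = 1254257/3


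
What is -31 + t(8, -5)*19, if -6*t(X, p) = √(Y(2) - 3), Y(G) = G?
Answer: -31 - 19*I/6 ≈ -31.0 - 3.1667*I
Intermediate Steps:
t(X, p) = -I/6 (t(X, p) = -√(2 - 3)/6 = -I/6)
-31 + t(8, -5)*19 = -31 - I/6*19 = -31 - 19*I/6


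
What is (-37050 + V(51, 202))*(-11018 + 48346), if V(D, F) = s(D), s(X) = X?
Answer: -1381098672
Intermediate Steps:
V(D, F) = D
(-37050 + V(51, 202))*(-11018 + 48346) = (-37050 + 51)*(-11018 + 48346) = -36999*37328 = -1381098672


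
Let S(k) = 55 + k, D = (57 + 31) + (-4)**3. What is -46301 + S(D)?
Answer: -46222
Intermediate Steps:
D = 24 (D = 88 - 64 = 24)
-46301 + S(D) = -46301 + (55 + 24) = -46301 + 79 = -46222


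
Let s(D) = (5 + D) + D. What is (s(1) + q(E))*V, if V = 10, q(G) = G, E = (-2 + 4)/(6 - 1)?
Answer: 74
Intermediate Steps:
s(D) = 5 + 2*D
E = ⅖ (E = 2/5 = 2*(⅕) = ⅖ ≈ 0.40000)
(s(1) + q(E))*V = ((5 + 2*1) + ⅖)*10 = ((5 + 2) + ⅖)*10 = (7 + ⅖)*10 = (37/5)*10 = 74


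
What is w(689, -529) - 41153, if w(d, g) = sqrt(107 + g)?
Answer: -41153 + I*sqrt(422) ≈ -41153.0 + 20.543*I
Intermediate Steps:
w(689, -529) - 41153 = sqrt(107 - 529) - 41153 = sqrt(-422) - 41153 = I*sqrt(422) - 41153 = -41153 + I*sqrt(422)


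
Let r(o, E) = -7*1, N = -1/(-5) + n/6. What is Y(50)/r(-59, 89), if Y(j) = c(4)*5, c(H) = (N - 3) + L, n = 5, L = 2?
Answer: -1/42 ≈ -0.023810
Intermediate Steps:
N = 31/30 (N = -1/(-5) + 5/6 = -1*(-⅕) + 5*(⅙) = ⅕ + ⅚ = 31/30 ≈ 1.0333)
c(H) = 1/30 (c(H) = (31/30 - 3) + 2 = -59/30 + 2 = 1/30)
r(o, E) = -7
Y(j) = ⅙ (Y(j) = (1/30)*5 = ⅙)
Y(50)/r(-59, 89) = (⅙)/(-7) = (⅙)*(-⅐) = -1/42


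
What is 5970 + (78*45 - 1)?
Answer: 9479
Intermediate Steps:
5970 + (78*45 - 1) = 5970 + (3510 - 1) = 5970 + 3509 = 9479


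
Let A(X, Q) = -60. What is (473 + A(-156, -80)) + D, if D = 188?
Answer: 601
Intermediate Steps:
(473 + A(-156, -80)) + D = (473 - 60) + 188 = 413 + 188 = 601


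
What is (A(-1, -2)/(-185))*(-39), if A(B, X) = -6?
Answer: -234/185 ≈ -1.2649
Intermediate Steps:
(A(-1, -2)/(-185))*(-39) = (-6/(-185))*(-39) = -1/185*(-6)*(-39) = (6/185)*(-39) = -234/185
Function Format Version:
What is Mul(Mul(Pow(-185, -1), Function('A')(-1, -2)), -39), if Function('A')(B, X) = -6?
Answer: Rational(-234, 185) ≈ -1.2649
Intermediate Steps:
Mul(Mul(Pow(-185, -1), Function('A')(-1, -2)), -39) = Mul(Mul(Pow(-185, -1), -6), -39) = Mul(Mul(Rational(-1, 185), -6), -39) = Mul(Rational(6, 185), -39) = Rational(-234, 185)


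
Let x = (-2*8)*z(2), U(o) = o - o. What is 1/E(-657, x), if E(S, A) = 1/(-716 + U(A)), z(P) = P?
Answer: -716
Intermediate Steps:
U(o) = 0
x = -32 (x = -2*8*2 = -16*2 = -32)
E(S, A) = -1/716 (E(S, A) = 1/(-716 + 0) = 1/(-716) = -1/716)
1/E(-657, x) = 1/(-1/716) = -716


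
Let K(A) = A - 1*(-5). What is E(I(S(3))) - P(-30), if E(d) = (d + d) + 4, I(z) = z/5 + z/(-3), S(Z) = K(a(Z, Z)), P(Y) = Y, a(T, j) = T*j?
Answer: 454/15 ≈ 30.267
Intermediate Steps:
K(A) = 5 + A (K(A) = A + 5 = 5 + A)
S(Z) = 5 + Z² (S(Z) = 5 + Z*Z = 5 + Z²)
I(z) = -2*z/15 (I(z) = z*(⅕) + z*(-⅓) = z/5 - z/3 = -2*z/15)
E(d) = 4 + 2*d (E(d) = 2*d + 4 = 4 + 2*d)
E(I(S(3))) - P(-30) = (4 + 2*(-2*(5 + 3²)/15)) - 1*(-30) = (4 + 2*(-2*(5 + 9)/15)) + 30 = (4 + 2*(-2/15*14)) + 30 = (4 + 2*(-28/15)) + 30 = (4 - 56/15) + 30 = 4/15 + 30 = 454/15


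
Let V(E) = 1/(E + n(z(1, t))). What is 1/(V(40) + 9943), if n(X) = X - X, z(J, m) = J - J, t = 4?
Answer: 40/397721 ≈ 0.00010057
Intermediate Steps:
z(J, m) = 0
n(X) = 0
V(E) = 1/E (V(E) = 1/(E + 0) = 1/E)
1/(V(40) + 9943) = 1/(1/40 + 9943) = 1/(397721/40) = 40/397721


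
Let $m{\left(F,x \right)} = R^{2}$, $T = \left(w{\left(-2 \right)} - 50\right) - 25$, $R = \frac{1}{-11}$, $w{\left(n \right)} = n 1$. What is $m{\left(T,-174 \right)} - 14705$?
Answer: $- \frac{1779304}{121} \approx -14705.0$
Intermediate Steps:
$w{\left(n \right)} = n$
$R = - \frac{1}{11} \approx -0.090909$
$T = -77$ ($T = \left(-2 - 50\right) - 25 = -52 - 25 = -77$)
$m{\left(F,x \right)} = \frac{1}{121}$ ($m{\left(F,x \right)} = \left(- \frac{1}{11}\right)^{2} = \frac{1}{121}$)
$m{\left(T,-174 \right)} - 14705 = \frac{1}{121} - 14705 = - \frac{1779304}{121}$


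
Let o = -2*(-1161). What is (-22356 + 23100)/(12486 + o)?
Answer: 31/617 ≈ 0.050243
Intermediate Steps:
o = 2322
(-22356 + 23100)/(12486 + o) = (-22356 + 23100)/(12486 + 2322) = 744/14808 = 744*(1/14808) = 31/617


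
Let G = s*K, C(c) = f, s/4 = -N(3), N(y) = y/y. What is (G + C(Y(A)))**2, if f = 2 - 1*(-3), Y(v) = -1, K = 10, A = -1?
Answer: 1225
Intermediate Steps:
N(y) = 1
s = -4 (s = 4*(-1*1) = 4*(-1) = -4)
f = 5 (f = 2 + 3 = 5)
C(c) = 5
G = -40 (G = -4*10 = -40)
(G + C(Y(A)))**2 = (-40 + 5)**2 = (-35)**2 = 1225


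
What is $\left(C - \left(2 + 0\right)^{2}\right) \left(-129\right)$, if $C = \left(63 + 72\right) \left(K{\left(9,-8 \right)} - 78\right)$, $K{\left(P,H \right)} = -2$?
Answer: $1393716$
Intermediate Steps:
$C = -10800$ ($C = \left(63 + 72\right) \left(-2 - 78\right) = 135 \left(-80\right) = -10800$)
$\left(C - \left(2 + 0\right)^{2}\right) \left(-129\right) = \left(-10800 - \left(2 + 0\right)^{2}\right) \left(-129\right) = \left(-10800 - 2^{2}\right) \left(-129\right) = \left(-10800 - 4\right) \left(-129\right) = \left(-10804\right) \left(-129\right) = 1393716$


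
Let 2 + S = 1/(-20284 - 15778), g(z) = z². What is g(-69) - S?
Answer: 171763307/36062 ≈ 4763.0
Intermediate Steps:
S = -72125/36062 (S = -2 + 1/(-20284 - 15778) = -2 + 1/(-36062) = -2 - 1/36062 = -72125/36062 ≈ -2.0000)
g(-69) - S = (-69)² - 1*(-72125/36062) = 4761 + 72125/36062 = 171763307/36062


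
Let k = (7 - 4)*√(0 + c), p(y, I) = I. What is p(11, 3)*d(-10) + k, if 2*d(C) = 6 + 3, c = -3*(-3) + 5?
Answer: 27/2 + 3*√14 ≈ 24.725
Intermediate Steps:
c = 14 (c = 9 + 5 = 14)
d(C) = 9/2 (d(C) = (6 + 3)/2 = (½)*9 = 9/2)
k = 3*√14 (k = (7 - 4)*√(0 + 14) = 3*√14 ≈ 11.225)
p(11, 3)*d(-10) + k = 3*(9/2) + 3*√14 = 27/2 + 3*√14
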